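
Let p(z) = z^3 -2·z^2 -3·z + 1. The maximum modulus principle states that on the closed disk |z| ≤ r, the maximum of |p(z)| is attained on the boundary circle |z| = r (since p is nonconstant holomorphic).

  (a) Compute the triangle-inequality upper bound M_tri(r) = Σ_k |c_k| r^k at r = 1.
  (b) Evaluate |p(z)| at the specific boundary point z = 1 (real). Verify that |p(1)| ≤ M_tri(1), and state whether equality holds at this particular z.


Coefficients: c_0 = 1, c_1 = -3, c_2 = -2, c_3 = 1. Radius r = 1.
Part (a). Triangle bound: M_tri(r) = Σ_k |c_k| r^k
  = |1|·1^0 + |-3|·1^1 + |-2|·1^2 + |1|·1^3
  = 1 + 3 + 2 + 1 = 7.
This bounds M(r) := max_{|z|=r} |p(z)| from above; equality holds iff all terms c_k z^k can be made to align in phase at a single z on |z|=r.
Part (b). At z = 1 (real, on the circle |z| = r):
  p(1) = (1)·1^0 + (-3)·1^1 + (-2)·1^2 + (1)·1^3 = -3.
  |p(1)| = 3.
Check: |p(1)| = 3 ≤ 7 = M_tri(1). ✓ Equality does not hold at z = 1 (the coefficients have mixed signs, so the terms do not all align in phase there).

M_tri(1) = 7; |p(1)| = 3; equality at z=1: no.


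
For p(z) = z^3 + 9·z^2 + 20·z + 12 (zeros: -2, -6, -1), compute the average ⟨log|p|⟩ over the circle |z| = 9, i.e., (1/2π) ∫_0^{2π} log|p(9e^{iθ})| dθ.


Zeros: -6, -2, -1; r = 9.
Inside |z| < r: -6, -2, -1. Outside (|z| ≥ r): ∅.
p(0) = 12, so log|p(0)| = log(12) = 2.4849.
Apply Jensen: I(r) = log|p(0)| + Σ_k log(r/|z_k|), summed over zeros inside |z| < r.
  log(r/|z_k|) for z_k = -2: log(9/2) = 1.5041
  log(r/|z_k|) for z_k = -6: log(9/6) = 0.4055
  log(r/|z_k|) for z_k = -1: log(9/1) = 2.1972
Sum over inside zeros: 4.1068.
I(r) = log|p(0)| + (inside sum) = 2.4849 + 4.1068 = 6.5917.
Closed form (all zeros inside, monic): I(r) = n·log(r) = 3·log(9) = 6.5917. ✓

I(r) ≈ 6.5917.


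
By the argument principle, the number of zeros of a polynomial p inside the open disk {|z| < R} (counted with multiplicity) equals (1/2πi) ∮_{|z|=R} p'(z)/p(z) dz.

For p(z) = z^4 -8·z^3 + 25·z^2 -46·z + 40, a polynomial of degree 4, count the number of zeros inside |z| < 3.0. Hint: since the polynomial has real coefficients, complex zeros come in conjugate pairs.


The zeros of p are: (1 + 2i), (1 - 2i), 2, 4.
Their magnitudes are: 2.236, 2.236, 2, 4.
Zeros with |z| < R = 3.0: (1 + 2i), (1 - 2i), 2.
Count = 3.
By the argument principle, (1/2πi) ∮_{|z|=R} p'(z)/p(z) dz equals exactly this count.

Number of zeros inside |z| < 3.0: 3.


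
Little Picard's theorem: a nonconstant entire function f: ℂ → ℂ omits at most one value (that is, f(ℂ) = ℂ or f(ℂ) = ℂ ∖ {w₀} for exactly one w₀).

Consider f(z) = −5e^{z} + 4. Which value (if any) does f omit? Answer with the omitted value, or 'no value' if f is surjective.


Little Picard bounds the complement of f(ℂ) to at most one point.
e^{z} is never zero on ℂ, so -5·e^{z} takes every value in ℂ ∖ {0}. Adding 4 shifts the range to ℂ ∖ {4}. Thus f omits exactly the value 4.

Omitted value: 4.


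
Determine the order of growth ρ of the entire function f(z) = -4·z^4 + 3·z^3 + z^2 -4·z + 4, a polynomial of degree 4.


|f(z)| ≤ Σ|c_k|·r^k = O(r^4) as r → ∞. Polynomial growth is O(e^{r^ε}) for every ε > 0 (since r^4/e^{r^ε} → 0), so ρ ≤ ε for all ε > 0, i.e. ρ = 0. Every nonconstant polynomial has order 0.
Therefore ρ = 0.

Order ρ = 0.


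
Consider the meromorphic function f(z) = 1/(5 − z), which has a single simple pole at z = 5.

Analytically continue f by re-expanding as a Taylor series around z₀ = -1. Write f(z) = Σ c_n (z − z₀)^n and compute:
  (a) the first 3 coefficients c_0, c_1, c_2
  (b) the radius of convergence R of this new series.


Let w = z − z₀, so z = z₀ + w.
Then 5 − z = 5 − (z₀ + w) = (5 − z₀) − w = 6 − w.
f(z) = 1/(6 − w) = (1/(6)) · 1/(1 − w/(6)) = Σ_{n≥0} w^n / (6)^(n+1).
So c_n = 1/(6)^(n+1):
  c_0 = 1/(6)^1 = 1/6.
  c_1 = 1/(6)^2 = 1/36.
  c_2 = 1/(6)^3 = 1/216.
The series is valid for |w/d| < 1, i.e. |z − z₀| < |d|.
Radius of convergence: R = |5 − z₀| = |6| = 6 (distance from z₀ to the singularity z = 5).

c_0 = 1/6, c_1 = 1/36, c_2 = 1/216; R = 6.


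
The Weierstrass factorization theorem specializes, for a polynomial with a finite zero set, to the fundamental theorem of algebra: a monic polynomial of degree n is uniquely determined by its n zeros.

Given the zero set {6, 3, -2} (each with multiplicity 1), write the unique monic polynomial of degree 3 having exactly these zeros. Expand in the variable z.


The polynomial is p(z) = ∏_{α ∈ S} (z − α), where S = {6, 3, -2}.
Expanding the product yields: p(z) = z^3 -7·z^2 + 36.
The resulting polynomial has degree 3 and real coefficients as required.

p(z) = z^3 -7·z^2 + 36.


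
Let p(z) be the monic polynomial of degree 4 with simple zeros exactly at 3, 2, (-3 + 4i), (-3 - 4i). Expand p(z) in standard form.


The polynomial is p(z) = ∏_{α ∈ S} (z − α), where S = {3, 2, (-3 + 4i), (-3 - 4i)}.
Expanding the product yields: p(z) = z^4 + z^3 + z^2 -89·z + 150.
Note conjugate pairs combine to real quadratics: (z − (-3+4i))(z − (-3−4i)) = z² + 6z + 25.
The resulting polynomial has degree 4 and real coefficients as required.

p(z) = z^4 + z^3 + z^2 -89·z + 150.


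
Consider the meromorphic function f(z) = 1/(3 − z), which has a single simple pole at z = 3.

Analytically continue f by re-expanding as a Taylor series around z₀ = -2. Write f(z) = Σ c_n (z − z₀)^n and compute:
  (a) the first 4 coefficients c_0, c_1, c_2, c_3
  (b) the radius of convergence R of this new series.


Let w = z − z₀, so z = z₀ + w.
Then 3 − z = 3 − (z₀ + w) = (3 − z₀) − w = 5 − w.
f(z) = 1/(5 − w) = (1/(5)) · 1/(1 − w/(5)) = Σ_{n≥0} w^n / (5)^(n+1).
So c_n = 1/(5)^(n+1):
  c_0 = 1/(5)^1 = 1/5.
  c_1 = 1/(5)^2 = 1/25.
  c_2 = 1/(5)^3 = 1/125.
  c_3 = 1/(5)^4 = 1/625.
The series is valid for |w/d| < 1, i.e. |z − z₀| < |d|.
Radius of convergence: R = |3 − z₀| = |5| = 5 (distance from z₀ to the singularity z = 3).

c_0 = 1/5, c_1 = 1/25, c_2 = 1/125, c_3 = 1/625; R = 5.


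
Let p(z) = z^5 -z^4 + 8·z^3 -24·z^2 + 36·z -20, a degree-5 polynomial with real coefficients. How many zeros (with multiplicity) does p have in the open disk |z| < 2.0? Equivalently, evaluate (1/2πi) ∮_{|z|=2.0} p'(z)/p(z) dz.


The zeros of p are: (-1 + 3i), (-1 - 3i), (1 + 1i), (1 - 1i), 1.
Their magnitudes are: 3.162, 3.162, 1.414, 1.414, 1.
Zeros with |z| < R = 2.0: (1 + 1i), (1 - 1i), 1.
Count = 3.
By the argument principle, (1/2πi) ∮_{|z|=R} p'(z)/p(z) dz equals exactly this count.

Number of zeros inside |z| < 2.0: 3.


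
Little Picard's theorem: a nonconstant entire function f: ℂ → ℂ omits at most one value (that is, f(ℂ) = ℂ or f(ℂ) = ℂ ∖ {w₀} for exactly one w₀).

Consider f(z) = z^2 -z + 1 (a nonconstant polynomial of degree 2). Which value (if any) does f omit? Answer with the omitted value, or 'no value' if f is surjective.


Little Picard bounds the complement of f(ℂ) to at most one point.
For every w ∈ ℂ, the equation p(z) − w = 0 is a nonconstant polynomial in z and hence has at least one root by the fundamental theorem of algebra. So p is surjective onto ℂ, omitting no value.

Omitted value: no value.


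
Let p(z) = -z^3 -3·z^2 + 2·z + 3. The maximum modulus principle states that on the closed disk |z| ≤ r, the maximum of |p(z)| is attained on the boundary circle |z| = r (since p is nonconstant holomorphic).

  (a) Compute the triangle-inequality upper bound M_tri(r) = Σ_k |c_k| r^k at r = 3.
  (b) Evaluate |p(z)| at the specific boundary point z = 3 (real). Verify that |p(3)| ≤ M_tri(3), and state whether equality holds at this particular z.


Coefficients: c_0 = 3, c_1 = 2, c_2 = -3, c_3 = -1. Radius r = 3.
Part (a). Triangle bound: M_tri(r) = Σ_k |c_k| r^k
  = |3|·3^0 + |2|·3^1 + |-3|·3^2 + |-1|·3^3
  = 3 + 6 + 27 + 27 = 63.
This bounds M(r) := max_{|z|=r} |p(z)| from above; equality holds iff all terms c_k z^k can be made to align in phase at a single z on |z|=r.
Part (b). At z = 3 (real, on the circle |z| = r):
  p(3) = (3)·3^0 + (2)·3^1 + (-3)·3^2 + (-1)·3^3 = -45.
  |p(3)| = 45.
Check: |p(3)| = 45 ≤ 63 = M_tri(3). ✓ Equality does not hold at z = 3 (the coefficients have mixed signs, so the terms do not all align in phase there).

M_tri(3) = 63; |p(3)| = 45; equality at z=3: no.


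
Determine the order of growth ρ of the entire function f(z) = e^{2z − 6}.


|e^{2z − 6}| = e^{Re(2·z) + -6} ≤ e^{2|z|^1 + -6} = e^{2r^1 + -6} on |z| = r, so ρ ≤ 1. Choosing z on |z|=r so that 2·z is real positive (always possible by picking arg z appropriately) gives |f(z)| = e^{2r^1 + -6}, matching the bound. The additive constant -6 does not affect log log M(r) ~ 1·log r. Hence ρ = 1.
Therefore ρ = 1.

Order ρ = 1.


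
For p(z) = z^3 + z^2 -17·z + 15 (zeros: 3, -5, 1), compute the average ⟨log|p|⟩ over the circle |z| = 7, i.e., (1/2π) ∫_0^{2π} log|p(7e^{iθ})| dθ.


Zeros: -5, 1, 3; r = 7.
Inside |z| < r: -5, 1, 3. Outside (|z| ≥ r): ∅.
p(0) = 15, so log|p(0)| = log(15) = 2.7081.
Apply Jensen: I(r) = log|p(0)| + Σ_k log(r/|z_k|), summed over zeros inside |z| < r.
  log(r/|z_k|) for z_k = 3: log(7/3) = 0.8473
  log(r/|z_k|) for z_k = -5: log(7/5) = 0.3365
  log(r/|z_k|) for z_k = 1: log(7/1) = 1.9459
Sum over inside zeros: 3.1297.
I(r) = log|p(0)| + (inside sum) = 2.7081 + 3.1297 = 5.8377.
Closed form (all zeros inside, monic): I(r) = n·log(r) = 3·log(7) = 5.8377. ✓

I(r) ≈ 5.8377.


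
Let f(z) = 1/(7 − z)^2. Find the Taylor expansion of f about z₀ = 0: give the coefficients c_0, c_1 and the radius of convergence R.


Let w = z − z₀, so z = z₀ + w.
Then 7 − z = 7 − (z₀ + w) = (7 − z₀) − w = 7 − w.
f(z) = 1/(7 − w)^2 = (1/(7)^2) · (1 − w/(7))^{−2}.
By the binomial series (1−u)^{−2} = Σ_{n≥0} C(n+1, 1) u^n for |u|<1, with u = w/(7):
  c_n = C(n+1, 1) / (7)^(n+2).
  c_0 = 1/(7)^2 = 1/49.
  c_1 = 2/(7)^3 = 2/343.
The series is valid for |w/d| < 1, i.e. |z − z₀| < |d|.
Radius of convergence: R = |7 − z₀| = |7| = 7 (distance from z₀ to the singularity z = 7).

c_0 = 1/49, c_1 = 2/343; R = 7.


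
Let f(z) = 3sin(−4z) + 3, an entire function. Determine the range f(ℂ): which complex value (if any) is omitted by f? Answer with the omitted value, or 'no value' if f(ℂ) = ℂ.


Little Picard bounds the complement of f(ℂ) to at most one point.
sin is entire and surjective onto ℂ: for every w ∈ ℂ, sin(ζ) = w has a solution ζ ∈ ℂ (e.g., via the complex inverse arcsin). With ζ = −4z this gives z = ζ/(-4). Then 3·sin(−4z) takes every value in 3·ℂ = ℂ, and adding 3 is a bijection of ℂ. So f is surjective and omits no value. (Note: only on the real line is sin bounded by [−1, 1].)

Omitted value: no value.


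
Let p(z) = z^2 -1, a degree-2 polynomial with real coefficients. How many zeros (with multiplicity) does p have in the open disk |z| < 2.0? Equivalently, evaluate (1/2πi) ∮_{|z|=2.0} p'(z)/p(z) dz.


The zeros of p are: 1, -1.
Their magnitudes are: 1, 1.
Zeros with |z| < R = 2.0: 1, -1.
Count = 2.
By the argument principle, (1/2πi) ∮_{|z|=R} p'(z)/p(z) dz equals exactly this count.

Number of zeros inside |z| < 2.0: 2.


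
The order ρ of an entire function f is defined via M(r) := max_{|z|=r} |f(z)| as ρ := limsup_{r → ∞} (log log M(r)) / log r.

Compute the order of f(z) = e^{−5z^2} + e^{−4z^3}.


Each summand is entire of order 2 and 3 respectively (as in the single-exponential case). The order of a sum is at most the max of the orders, so ρ ≤ 3. For the lower bound: on |z|=r choose arg z so that -4z^3 is real positive; then |e^{-4z^3}| = e^{4r^3} while |e^{-5z^2}| ≤ e^{5r^2} = o(e^{4r^3}). So |f| ≥ e^{4r^3}(1 − o(1)) and ρ ≥ 3. Hence ρ = max(2, 3) = 3.
Therefore ρ = 3.

Order ρ = 3.


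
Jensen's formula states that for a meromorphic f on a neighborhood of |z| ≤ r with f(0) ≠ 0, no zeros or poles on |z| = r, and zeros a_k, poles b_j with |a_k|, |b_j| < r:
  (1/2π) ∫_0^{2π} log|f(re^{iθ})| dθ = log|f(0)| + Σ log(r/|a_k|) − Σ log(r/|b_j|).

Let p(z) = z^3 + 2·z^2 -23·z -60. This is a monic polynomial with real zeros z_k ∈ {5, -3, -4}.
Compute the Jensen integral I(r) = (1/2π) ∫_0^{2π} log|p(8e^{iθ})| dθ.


Zeros: -4, -3, 5; r = 8.
Inside |z| < r: -4, -3, 5. Outside (|z| ≥ r): ∅.
p(0) = -60, so log|p(0)| = log(60) = 4.0943.
Apply Jensen: I(r) = log|p(0)| + Σ_k log(r/|z_k|), summed over zeros inside |z| < r.
  log(r/|z_k|) for z_k = 5: log(8/5) = 0.4700
  log(r/|z_k|) for z_k = -3: log(8/3) = 0.9808
  log(r/|z_k|) for z_k = -4: log(8/4) = 0.6931
Sum over inside zeros: 2.1440.
I(r) = log|p(0)| + (inside sum) = 4.0943 + 2.1440 = 6.2383.
Closed form (all zeros inside, monic): I(r) = n·log(r) = 3·log(8) = 6.2383. ✓

I(r) ≈ 6.2383.


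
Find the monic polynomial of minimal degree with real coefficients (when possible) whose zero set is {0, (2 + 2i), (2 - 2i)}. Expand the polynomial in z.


The polynomial is p(z) = ∏_{α ∈ S} (z − α), where S = {0, (2 + 2i), (2 - 2i)}.
Expanding the product yields: p(z) = z^3 -4·z^2 + 8·z.
Note conjugate pairs combine to real quadratics: (z − (2+2i))(z − (2−2i)) = z² − 4z + 8.
The resulting polynomial has degree 3 and real coefficients as required.

p(z) = z^3 -4·z^2 + 8·z.


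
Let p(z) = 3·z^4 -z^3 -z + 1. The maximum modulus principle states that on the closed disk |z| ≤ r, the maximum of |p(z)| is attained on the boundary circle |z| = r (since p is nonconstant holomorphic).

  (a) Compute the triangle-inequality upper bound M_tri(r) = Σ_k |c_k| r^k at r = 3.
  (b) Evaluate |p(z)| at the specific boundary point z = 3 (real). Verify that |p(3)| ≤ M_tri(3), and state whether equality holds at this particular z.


Coefficients: c_0 = 1, c_1 = -1, c_2 = 0, c_3 = -1, c_4 = 3. Radius r = 3.
Part (a). Triangle bound: M_tri(r) = Σ_k |c_k| r^k
  = |1|·3^0 + |-1|·3^1 + |0|·3^2 + |-1|·3^3 + |3|·3^4
  = 1 + 3 + 0 + 27 + 243 = 274.
This bounds M(r) := max_{|z|=r} |p(z)| from above; equality holds iff all terms c_k z^k can be made to align in phase at a single z on |z|=r.
Part (b). At z = 3 (real, on the circle |z| = r):
  p(3) = (1)·3^0 + (-1)·3^1 + (0)·3^2 + (-1)·3^3 + (3)·3^4 = 214.
  |p(3)| = 214.
Check: |p(3)| = 214 ≤ 274 = M_tri(3). ✓ Equality does not hold at z = 3 (the coefficients have mixed signs, so the terms do not all align in phase there).

M_tri(3) = 274; |p(3)| = 214; equality at z=3: no.


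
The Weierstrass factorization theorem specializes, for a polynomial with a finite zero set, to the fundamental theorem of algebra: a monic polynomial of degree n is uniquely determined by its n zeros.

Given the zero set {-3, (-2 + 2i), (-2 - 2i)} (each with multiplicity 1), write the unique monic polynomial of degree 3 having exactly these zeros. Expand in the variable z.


The polynomial is p(z) = ∏_{α ∈ S} (z − α), where S = {-3, (-2 + 2i), (-2 - 2i)}.
Expanding the product yields: p(z) = z^3 + 7·z^2 + 20·z + 24.
Note conjugate pairs combine to real quadratics: (z − (-2+2i))(z − (-2−2i)) = z² + 4z + 8.
The resulting polynomial has degree 3 and real coefficients as required.

p(z) = z^3 + 7·z^2 + 20·z + 24.


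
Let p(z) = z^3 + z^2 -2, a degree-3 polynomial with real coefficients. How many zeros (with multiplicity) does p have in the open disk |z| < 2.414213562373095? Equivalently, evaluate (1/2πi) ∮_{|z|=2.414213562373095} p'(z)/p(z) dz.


The zeros of p are: (-1 + 1i), (-1 - 1i), 1.
Their magnitudes are: 1.414, 1.414, 1.
Zeros with |z| < R = 2.414213562373095: (-1 + 1i), (-1 - 1i), 1.
Count = 3.
By the argument principle, (1/2πi) ∮_{|z|=R} p'(z)/p(z) dz equals exactly this count.

Number of zeros inside |z| < 2.414213562373095: 3.


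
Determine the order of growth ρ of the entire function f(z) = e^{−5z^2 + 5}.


|e^{−5z^2 + 5}| = e^{Re(-5·z^2) + 5} ≤ e^{5|z|^2 + 5} = e^{5r^2 + 5} on |z| = r, so ρ ≤ 2. Choosing z on |z|=r so that -5·z^2 is real positive (always possible by picking arg z appropriately) gives |f(z)| = e^{5r^2 + 5}, matching the bound. The additive constant 5 does not affect log log M(r) ~ 2·log r. Hence ρ = 2.
Therefore ρ = 2.

Order ρ = 2.


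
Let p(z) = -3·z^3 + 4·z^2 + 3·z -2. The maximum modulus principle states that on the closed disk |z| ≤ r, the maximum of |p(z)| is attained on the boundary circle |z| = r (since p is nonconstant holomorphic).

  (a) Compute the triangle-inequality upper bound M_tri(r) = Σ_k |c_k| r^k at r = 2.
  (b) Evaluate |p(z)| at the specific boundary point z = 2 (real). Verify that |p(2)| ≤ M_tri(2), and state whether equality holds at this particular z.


Coefficients: c_0 = -2, c_1 = 3, c_2 = 4, c_3 = -3. Radius r = 2.
Part (a). Triangle bound: M_tri(r) = Σ_k |c_k| r^k
  = |-2|·2^0 + |3|·2^1 + |4|·2^2 + |-3|·2^3
  = 2 + 6 + 16 + 24 = 48.
This bounds M(r) := max_{|z|=r} |p(z)| from above; equality holds iff all terms c_k z^k can be made to align in phase at a single z on |z|=r.
Part (b). At z = 2 (real, on the circle |z| = r):
  p(2) = (-2)·2^0 + (3)·2^1 + (4)·2^2 + (-3)·2^3 = -4.
  |p(2)| = 4.
Check: |p(2)| = 4 ≤ 48 = M_tri(2). ✓ Equality does not hold at z = 2 (the coefficients have mixed signs, so the terms do not all align in phase there).

M_tri(2) = 48; |p(2)| = 4; equality at z=2: no.


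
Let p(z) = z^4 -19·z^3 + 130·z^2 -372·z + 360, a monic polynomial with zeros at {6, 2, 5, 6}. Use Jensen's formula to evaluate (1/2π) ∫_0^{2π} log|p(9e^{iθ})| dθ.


Zeros: 2, 5, 6, 6; r = 9.
Inside |z| < r: 2, 5, 6, 6. Outside (|z| ≥ r): ∅.
p(0) = 360, so log|p(0)| = log(360) = 5.8861.
Apply Jensen: I(r) = log|p(0)| + Σ_k log(r/|z_k|), summed over zeros inside |z| < r.
  log(r/|z_k|) for z_k = 6: log(9/6) = 0.4055
  log(r/|z_k|) for z_k = 2: log(9/2) = 1.5041
  log(r/|z_k|) for z_k = 5: log(9/5) = 0.5878
  log(r/|z_k|) for z_k = 6: log(9/6) = 0.4055
Sum over inside zeros: 2.9028.
I(r) = log|p(0)| + (inside sum) = 5.8861 + 2.9028 = 8.7889.
Closed form (all zeros inside, monic): I(r) = n·log(r) = 4·log(9) = 8.7889. ✓

I(r) ≈ 8.7889.


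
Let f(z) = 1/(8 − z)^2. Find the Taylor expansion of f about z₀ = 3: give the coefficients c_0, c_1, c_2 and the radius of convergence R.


Let w = z − z₀, so z = z₀ + w.
Then 8 − z = 8 − (z₀ + w) = (8 − z₀) − w = 5 − w.
f(z) = 1/(5 − w)^2 = (1/(5)^2) · (1 − w/(5))^{−2}.
By the binomial series (1−u)^{−2} = Σ_{n≥0} C(n+1, 1) u^n for |u|<1, with u = w/(5):
  c_n = C(n+1, 1) / (5)^(n+2).
  c_0 = 1/(5)^2 = 1/25.
  c_1 = 2/(5)^3 = 2/125.
  c_2 = 3/(5)^4 = 3/625.
The series is valid for |w/d| < 1, i.e. |z − z₀| < |d|.
Radius of convergence: R = |8 − z₀| = |5| = 5 (distance from z₀ to the singularity z = 8).

c_0 = 1/25, c_1 = 2/125, c_2 = 3/625; R = 5.


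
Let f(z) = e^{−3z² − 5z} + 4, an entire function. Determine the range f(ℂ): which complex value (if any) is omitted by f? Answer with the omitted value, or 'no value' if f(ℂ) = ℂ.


Little Picard bounds the complement of f(ℂ) to at most one point.
The exponent g(z) = −3z² − 5z is a nonconstant polynomial, hence surjective onto ℂ. So e^{g(z)} takes every value in {e^w : w ∈ ℂ} = ℂ ∖ {0}. Adding 4 shifts the range to ℂ ∖ {4}. f omits exactly 4.

Omitted value: 4.


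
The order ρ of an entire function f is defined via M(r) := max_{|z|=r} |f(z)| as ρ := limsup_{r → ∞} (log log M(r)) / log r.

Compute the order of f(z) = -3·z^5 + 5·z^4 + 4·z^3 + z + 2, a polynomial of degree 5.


|f(z)| ≤ Σ|c_k|·r^k = O(r^5) as r → ∞. Polynomial growth is O(e^{r^ε}) for every ε > 0 (since r^5/e^{r^ε} → 0), so ρ ≤ ε for all ε > 0, i.e. ρ = 0. Every nonconstant polynomial has order 0.
Therefore ρ = 0.

Order ρ = 0.


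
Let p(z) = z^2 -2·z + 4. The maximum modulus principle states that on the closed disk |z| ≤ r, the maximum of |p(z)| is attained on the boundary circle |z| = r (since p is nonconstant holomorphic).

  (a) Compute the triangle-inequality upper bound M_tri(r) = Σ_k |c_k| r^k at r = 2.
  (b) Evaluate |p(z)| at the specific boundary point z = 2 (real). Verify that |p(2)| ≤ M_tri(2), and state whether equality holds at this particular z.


Coefficients: c_0 = 4, c_1 = -2, c_2 = 1. Radius r = 2.
Part (a). Triangle bound: M_tri(r) = Σ_k |c_k| r^k
  = |4|·2^0 + |-2|·2^1 + |1|·2^2
  = 4 + 4 + 4 = 12.
This bounds M(r) := max_{|z|=r} |p(z)| from above; equality holds iff all terms c_k z^k can be made to align in phase at a single z on |z|=r.
Part (b). At z = 2 (real, on the circle |z| = r):
  p(2) = (4)·2^0 + (-2)·2^1 + (1)·2^2 = 4.
  |p(2)| = 4.
Check: |p(2)| = 4 ≤ 12 = M_tri(2). ✓ Equality does not hold at z = 2 (the coefficients have mixed signs, so the terms do not all align in phase there).

M_tri(2) = 12; |p(2)| = 4; equality at z=2: no.


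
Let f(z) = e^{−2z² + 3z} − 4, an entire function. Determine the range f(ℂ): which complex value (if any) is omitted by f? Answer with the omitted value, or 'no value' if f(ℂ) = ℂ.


Little Picard bounds the complement of f(ℂ) to at most one point.
The exponent g(z) = −2z² + 3z is a nonconstant polynomial, hence surjective onto ℂ. So e^{g(z)} takes every value in {e^w : w ∈ ℂ} = ℂ ∖ {0}. Adding -4 shifts the range to ℂ ∖ {-4}. f omits exactly -4.

Omitted value: -4.


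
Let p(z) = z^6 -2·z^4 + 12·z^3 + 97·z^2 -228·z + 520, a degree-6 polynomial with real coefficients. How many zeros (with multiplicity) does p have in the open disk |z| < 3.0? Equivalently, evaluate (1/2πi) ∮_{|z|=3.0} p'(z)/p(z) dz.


The zeros of p are: (-3 + 2i), (-3 - 2i), (2 + 2i), (2 - 2i), (1 + 2i), (1 - 2i).
Their magnitudes are: 3.606, 3.606, 2.828, 2.828, 2.236, 2.236.
Zeros with |z| < R = 3.0: (2 + 2i), (2 - 2i), (1 + 2i), (1 - 2i).
Count = 4.
By the argument principle, (1/2πi) ∮_{|z|=R} p'(z)/p(z) dz equals exactly this count.

Number of zeros inside |z| < 3.0: 4.


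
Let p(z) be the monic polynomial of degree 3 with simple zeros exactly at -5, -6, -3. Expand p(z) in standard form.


The polynomial is p(z) = ∏_{α ∈ S} (z − α), where S = {-5, -6, -3}.
Expanding the product yields: p(z) = z^3 + 14·z^2 + 63·z + 90.
The resulting polynomial has degree 3 and real coefficients as required.

p(z) = z^3 + 14·z^2 + 63·z + 90.


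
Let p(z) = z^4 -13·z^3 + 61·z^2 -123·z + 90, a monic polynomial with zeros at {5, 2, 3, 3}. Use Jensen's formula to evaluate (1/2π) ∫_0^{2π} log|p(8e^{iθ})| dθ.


Zeros: 2, 3, 3, 5; r = 8.
Inside |z| < r: 2, 3, 3, 5. Outside (|z| ≥ r): ∅.
p(0) = 90, so log|p(0)| = log(90) = 4.4998.
Apply Jensen: I(r) = log|p(0)| + Σ_k log(r/|z_k|), summed over zeros inside |z| < r.
  log(r/|z_k|) for z_k = 5: log(8/5) = 0.4700
  log(r/|z_k|) for z_k = 2: log(8/2) = 1.3863
  log(r/|z_k|) for z_k = 3: log(8/3) = 0.9808
  log(r/|z_k|) for z_k = 3: log(8/3) = 0.9808
Sum over inside zeros: 3.8180.
I(r) = log|p(0)| + (inside sum) = 4.4998 + 3.8180 = 8.3178.
Closed form (all zeros inside, monic): I(r) = n·log(r) = 4·log(8) = 8.3178. ✓

I(r) ≈ 8.3178.


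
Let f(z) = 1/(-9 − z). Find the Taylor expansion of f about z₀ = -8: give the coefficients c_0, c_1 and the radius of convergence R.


Let w = z − z₀, so z = z₀ + w.
Then -9 − z = -9 − (z₀ + w) = (-9 − z₀) − w = -1 − w.
f(z) = 1/(-1 − w) = (1/(-1)) · 1/(1 − w/(-1)) = Σ_{n≥0} w^n / (-1)^(n+1).
So c_n = 1/(-1)^(n+1):
  c_0 = 1/(-1)^1 = -1.
  c_1 = 1/(-1)^2 = 1.
The series is valid for |w/d| < 1, i.e. |z − z₀| < |d|.
Radius of convergence: R = |-9 − z₀| = |-1| = 1 (distance from z₀ to the singularity z = -9).

c_0 = -1, c_1 = 1; R = 1.


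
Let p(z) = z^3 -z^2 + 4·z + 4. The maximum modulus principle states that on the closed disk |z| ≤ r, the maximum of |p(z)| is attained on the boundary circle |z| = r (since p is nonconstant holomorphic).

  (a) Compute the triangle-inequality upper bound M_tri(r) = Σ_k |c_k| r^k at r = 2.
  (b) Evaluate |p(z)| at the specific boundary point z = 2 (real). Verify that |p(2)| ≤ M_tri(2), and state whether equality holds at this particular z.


Coefficients: c_0 = 4, c_1 = 4, c_2 = -1, c_3 = 1. Radius r = 2.
Part (a). Triangle bound: M_tri(r) = Σ_k |c_k| r^k
  = |4|·2^0 + |4|·2^1 + |-1|·2^2 + |1|·2^3
  = 4 + 8 + 4 + 8 = 24.
This bounds M(r) := max_{|z|=r} |p(z)| from above; equality holds iff all terms c_k z^k can be made to align in phase at a single z on |z|=r.
Part (b). At z = 2 (real, on the circle |z| = r):
  p(2) = (4)·2^0 + (4)·2^1 + (-1)·2^2 + (1)·2^3 = 16.
  |p(2)| = 16.
Check: |p(2)| = 16 ≤ 24 = M_tri(2). ✓ Equality does not hold at z = 2 (the coefficients have mixed signs, so the terms do not all align in phase there).

M_tri(2) = 24; |p(2)| = 16; equality at z=2: no.


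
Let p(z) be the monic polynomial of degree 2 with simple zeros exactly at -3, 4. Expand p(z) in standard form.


The polynomial is p(z) = ∏_{α ∈ S} (z − α), where S = {-3, 4}.
Expanding the product yields: p(z) = z^2 -z -12.
The resulting polynomial has degree 2 and real coefficients as required.

p(z) = z^2 -z -12.


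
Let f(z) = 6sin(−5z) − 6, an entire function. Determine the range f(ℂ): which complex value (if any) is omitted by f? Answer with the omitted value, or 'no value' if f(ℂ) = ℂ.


Little Picard bounds the complement of f(ℂ) to at most one point.
sin is entire and surjective onto ℂ: for every w ∈ ℂ, sin(ζ) = w has a solution ζ ∈ ℂ (e.g., via the complex inverse arcsin). With ζ = −5z this gives z = ζ/(-5). Then 6·sin(−5z) takes every value in 6·ℂ = ℂ, and adding -6 is a bijection of ℂ. So f is surjective and omits no value. (Note: only on the real line is sin bounded by [−1, 1].)

Omitted value: no value.


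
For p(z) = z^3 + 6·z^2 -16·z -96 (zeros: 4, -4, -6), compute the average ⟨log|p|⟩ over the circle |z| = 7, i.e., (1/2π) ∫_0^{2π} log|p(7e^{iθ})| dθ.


Zeros: -6, -4, 4; r = 7.
Inside |z| < r: -6, -4, 4. Outside (|z| ≥ r): ∅.
p(0) = -96, so log|p(0)| = log(96) = 4.5643.
Apply Jensen: I(r) = log|p(0)| + Σ_k log(r/|z_k|), summed over zeros inside |z| < r.
  log(r/|z_k|) for z_k = 4: log(7/4) = 0.5596
  log(r/|z_k|) for z_k = -4: log(7/4) = 0.5596
  log(r/|z_k|) for z_k = -6: log(7/6) = 0.1542
Sum over inside zeros: 1.2734.
I(r) = log|p(0)| + (inside sum) = 4.5643 + 1.2734 = 5.8377.
Closed form (all zeros inside, monic): I(r) = n·log(r) = 3·log(7) = 5.8377. ✓

I(r) ≈ 5.8377.


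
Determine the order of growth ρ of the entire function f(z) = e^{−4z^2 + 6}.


|e^{−4z^2 + 6}| = e^{Re(-4·z^2) + 6} ≤ e^{4|z|^2 + 6} = e^{4r^2 + 6} on |z| = r, so ρ ≤ 2. Choosing z on |z|=r so that -4·z^2 is real positive (always possible by picking arg z appropriately) gives |f(z)| = e^{4r^2 + 6}, matching the bound. The additive constant 6 does not affect log log M(r) ~ 2·log r. Hence ρ = 2.
Therefore ρ = 2.

Order ρ = 2.


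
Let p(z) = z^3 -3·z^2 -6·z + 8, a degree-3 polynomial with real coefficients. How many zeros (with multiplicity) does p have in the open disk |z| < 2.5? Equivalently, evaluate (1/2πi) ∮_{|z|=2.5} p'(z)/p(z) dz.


The zeros of p are: -2, 1, 4.
Their magnitudes are: 2, 1, 4.
Zeros with |z| < R = 2.5: -2, 1.
Count = 2.
By the argument principle, (1/2πi) ∮_{|z|=R} p'(z)/p(z) dz equals exactly this count.

Number of zeros inside |z| < 2.5: 2.


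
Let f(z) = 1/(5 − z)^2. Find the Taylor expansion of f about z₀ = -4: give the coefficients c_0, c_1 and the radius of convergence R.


Let w = z − z₀, so z = z₀ + w.
Then 5 − z = 5 − (z₀ + w) = (5 − z₀) − w = 9 − w.
f(z) = 1/(9 − w)^2 = (1/(9)^2) · (1 − w/(9))^{−2}.
By the binomial series (1−u)^{−2} = Σ_{n≥0} C(n+1, 1) u^n for |u|<1, with u = w/(9):
  c_n = C(n+1, 1) / (9)^(n+2).
  c_0 = 1/(9)^2 = 1/81.
  c_1 = 2/(9)^3 = 2/729.
The series is valid for |w/d| < 1, i.e. |z − z₀| < |d|.
Radius of convergence: R = |5 − z₀| = |9| = 9 (distance from z₀ to the singularity z = 5).

c_0 = 1/81, c_1 = 2/729; R = 9.


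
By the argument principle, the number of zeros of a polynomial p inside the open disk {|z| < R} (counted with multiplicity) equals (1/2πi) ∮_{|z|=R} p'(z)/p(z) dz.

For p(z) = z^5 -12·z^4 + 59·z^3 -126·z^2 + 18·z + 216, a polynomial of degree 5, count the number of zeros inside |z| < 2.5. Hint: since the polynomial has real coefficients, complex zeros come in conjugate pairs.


The zeros of p are: 3, -1, 4, (3 + 3i), (3 - 3i).
Their magnitudes are: 3, 1, 4, 4.243, 4.243.
Zeros with |z| < R = 2.5: -1.
Count = 1.
By the argument principle, (1/2πi) ∮_{|z|=R} p'(z)/p(z) dz equals exactly this count.

Number of zeros inside |z| < 2.5: 1.


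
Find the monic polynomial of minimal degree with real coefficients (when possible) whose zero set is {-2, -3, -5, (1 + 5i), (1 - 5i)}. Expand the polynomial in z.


The polynomial is p(z) = ∏_{α ∈ S} (z − α), where S = {-2, -3, -5, (1 + 5i), (1 - 5i)}.
Expanding the product yields: p(z) = z^5 + 8·z^4 + 37·z^3 + 228·z^2 + 746·z + 780.
Note conjugate pairs combine to real quadratics: (z − (1+5i))(z − (1−5i)) = z² − 2z + 26.
The resulting polynomial has degree 5 and real coefficients as required.

p(z) = z^5 + 8·z^4 + 37·z^3 + 228·z^2 + 746·z + 780.


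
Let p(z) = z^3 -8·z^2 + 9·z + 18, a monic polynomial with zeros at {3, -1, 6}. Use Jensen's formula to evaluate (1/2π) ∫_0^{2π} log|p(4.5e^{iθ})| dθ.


Zeros: -1, 3, 6; r = 4.5.
Inside |z| < r: -1, 3. Outside (|z| ≥ r): 6.
p(0) = 18, so log|p(0)| = log(18) = 2.8904.
Apply Jensen: I(r) = log|p(0)| + Σ_k log(r/|z_k|), summed over zeros inside |z| < r.
  log(r/|z_k|) for z_k = 3: log(4.5/3) = 0.4055
  log(r/|z_k|) for z_k = -1: log(4.5/1) = 1.5041
  Outside zeros (6) contribute nothing to the Jensen sum.
Sum over inside zeros: 1.9095.
I(r) = log|p(0)| + (inside sum) = 2.8904 + 1.9095 = 4.7999.
Note: since some zeros are outside |z| ≤ r, the simplified n·log(r) form does NOT apply — only the inside zeros contribute.

I(r) ≈ 4.7999.


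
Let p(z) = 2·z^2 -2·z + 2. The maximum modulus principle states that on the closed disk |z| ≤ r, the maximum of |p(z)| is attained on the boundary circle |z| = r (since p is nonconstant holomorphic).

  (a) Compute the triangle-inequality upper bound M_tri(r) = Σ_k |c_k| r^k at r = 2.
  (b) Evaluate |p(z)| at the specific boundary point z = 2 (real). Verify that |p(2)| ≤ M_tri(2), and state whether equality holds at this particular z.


Coefficients: c_0 = 2, c_1 = -2, c_2 = 2. Radius r = 2.
Part (a). Triangle bound: M_tri(r) = Σ_k |c_k| r^k
  = |2|·2^0 + |-2|·2^1 + |2|·2^2
  = 2 + 4 + 8 = 14.
This bounds M(r) := max_{|z|=r} |p(z)| from above; equality holds iff all terms c_k z^k can be made to align in phase at a single z on |z|=r.
Part (b). At z = 2 (real, on the circle |z| = r):
  p(2) = (2)·2^0 + (-2)·2^1 + (2)·2^2 = 6.
  |p(2)| = 6.
Check: |p(2)| = 6 ≤ 14 = M_tri(2). ✓ Equality does not hold at z = 2 (the coefficients have mixed signs, so the terms do not all align in phase there).

M_tri(2) = 14; |p(2)| = 6; equality at z=2: no.


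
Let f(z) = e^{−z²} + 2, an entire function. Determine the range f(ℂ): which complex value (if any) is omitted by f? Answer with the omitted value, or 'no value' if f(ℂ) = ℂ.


Little Picard bounds the complement of f(ℂ) to at most one point.
The exponent g(z) = −z² is a nonconstant polynomial, hence surjective onto ℂ. So e^{g(z)} takes every value in {e^w : w ∈ ℂ} = ℂ ∖ {0}. Adding 2 shifts the range to ℂ ∖ {2}. f omits exactly 2.

Omitted value: 2.


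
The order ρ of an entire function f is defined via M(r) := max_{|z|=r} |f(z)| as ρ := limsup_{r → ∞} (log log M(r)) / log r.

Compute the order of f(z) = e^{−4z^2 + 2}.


|e^{−4z^2 + 2}| = e^{Re(-4·z^2) + 2} ≤ e^{4|z|^2 + 2} = e^{4r^2 + 2} on |z| = r, so ρ ≤ 2. Choosing z on |z|=r so that -4·z^2 is real positive (always possible by picking arg z appropriately) gives |f(z)| = e^{4r^2 + 2}, matching the bound. The additive constant 2 does not affect log log M(r) ~ 2·log r. Hence ρ = 2.
Therefore ρ = 2.

Order ρ = 2.


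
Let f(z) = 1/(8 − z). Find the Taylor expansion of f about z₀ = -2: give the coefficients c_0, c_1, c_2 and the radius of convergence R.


Let w = z − z₀, so z = z₀ + w.
Then 8 − z = 8 − (z₀ + w) = (8 − z₀) − w = 10 − w.
f(z) = 1/(10 − w) = (1/(10)) · 1/(1 − w/(10)) = Σ_{n≥0} w^n / (10)^(n+1).
So c_n = 1/(10)^(n+1):
  c_0 = 1/(10)^1 = 1/10.
  c_1 = 1/(10)^2 = 1/100.
  c_2 = 1/(10)^3 = 1/1000.
The series is valid for |w/d| < 1, i.e. |z − z₀| < |d|.
Radius of convergence: R = |8 − z₀| = |10| = 10 (distance from z₀ to the singularity z = 8).

c_0 = 1/10, c_1 = 1/100, c_2 = 1/1000; R = 10.


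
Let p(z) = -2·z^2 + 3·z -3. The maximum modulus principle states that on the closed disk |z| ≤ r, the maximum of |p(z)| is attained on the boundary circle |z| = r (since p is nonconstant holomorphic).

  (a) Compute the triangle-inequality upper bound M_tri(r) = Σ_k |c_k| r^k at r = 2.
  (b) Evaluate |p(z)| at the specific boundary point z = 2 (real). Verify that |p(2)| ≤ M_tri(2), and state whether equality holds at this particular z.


Coefficients: c_0 = -3, c_1 = 3, c_2 = -2. Radius r = 2.
Part (a). Triangle bound: M_tri(r) = Σ_k |c_k| r^k
  = |-3|·2^0 + |3|·2^1 + |-2|·2^2
  = 3 + 6 + 8 = 17.
This bounds M(r) := max_{|z|=r} |p(z)| from above; equality holds iff all terms c_k z^k can be made to align in phase at a single z on |z|=r.
Part (b). At z = 2 (real, on the circle |z| = r):
  p(2) = (-3)·2^0 + (3)·2^1 + (-2)·2^2 = -5.
  |p(2)| = 5.
Check: |p(2)| = 5 ≤ 17 = M_tri(2). ✓ Equality does not hold at z = 2 (the coefficients have mixed signs, so the terms do not all align in phase there).

M_tri(2) = 17; |p(2)| = 5; equality at z=2: no.


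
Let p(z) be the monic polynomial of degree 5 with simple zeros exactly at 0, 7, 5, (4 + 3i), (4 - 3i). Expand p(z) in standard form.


The polynomial is p(z) = ∏_{α ∈ S} (z − α), where S = {0, 7, 5, (4 + 3i), (4 - 3i)}.
Expanding the product yields: p(z) = z^5 -20·z^4 + 156·z^3 -580·z^2 + 875·z.
Note conjugate pairs combine to real quadratics: (z − (4+3i))(z − (4−3i)) = z² − 8z + 25.
The resulting polynomial has degree 5 and real coefficients as required.

p(z) = z^5 -20·z^4 + 156·z^3 -580·z^2 + 875·z.


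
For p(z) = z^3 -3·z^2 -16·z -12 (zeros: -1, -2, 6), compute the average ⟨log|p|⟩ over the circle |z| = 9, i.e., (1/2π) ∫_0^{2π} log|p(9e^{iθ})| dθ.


Zeros: -2, -1, 6; r = 9.
Inside |z| < r: -2, -1, 6. Outside (|z| ≥ r): ∅.
p(0) = -12, so log|p(0)| = log(12) = 2.4849.
Apply Jensen: I(r) = log|p(0)| + Σ_k log(r/|z_k|), summed over zeros inside |z| < r.
  log(r/|z_k|) for z_k = -1: log(9/1) = 2.1972
  log(r/|z_k|) for z_k = -2: log(9/2) = 1.5041
  log(r/|z_k|) for z_k = 6: log(9/6) = 0.4055
Sum over inside zeros: 4.1068.
I(r) = log|p(0)| + (inside sum) = 2.4849 + 4.1068 = 6.5917.
Closed form (all zeros inside, monic): I(r) = n·log(r) = 3·log(9) = 6.5917. ✓

I(r) ≈ 6.5917.


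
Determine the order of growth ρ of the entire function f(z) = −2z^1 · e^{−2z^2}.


M(r) = max_{|z|=r} |-2|·|z|^1·|e^{−2z^2}| = 2·r^1 · e^{2r^2} (the factors attain their maxima compatibly on |z|=r). Then log M(r) = log 2 + 1·log r + 2r^2, dominated by the last term, so log log M(r) ~ 2·log r. The polynomial factor -2z^1 contributes only a log r term and does not affect the order. ρ = 2.
Therefore ρ = 2.

Order ρ = 2.


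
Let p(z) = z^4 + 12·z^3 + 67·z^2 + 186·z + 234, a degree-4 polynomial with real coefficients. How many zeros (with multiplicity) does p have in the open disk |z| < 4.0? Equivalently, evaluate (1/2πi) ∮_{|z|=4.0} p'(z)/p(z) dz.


The zeros of p are: (-3 + 2i), (-3 - 2i), (-3 + 3i), (-3 - 3i).
Their magnitudes are: 3.606, 3.606, 4.243, 4.243.
Zeros with |z| < R = 4.0: (-3 + 2i), (-3 - 2i).
Count = 2.
By the argument principle, (1/2πi) ∮_{|z|=R} p'(z)/p(z) dz equals exactly this count.

Number of zeros inside |z| < 4.0: 2.


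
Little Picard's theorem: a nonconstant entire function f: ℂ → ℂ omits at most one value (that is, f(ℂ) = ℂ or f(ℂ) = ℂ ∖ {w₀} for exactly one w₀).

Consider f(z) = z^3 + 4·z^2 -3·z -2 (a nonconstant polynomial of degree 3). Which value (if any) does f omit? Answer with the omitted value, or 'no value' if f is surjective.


Little Picard bounds the complement of f(ℂ) to at most one point.
For every w ∈ ℂ, the equation p(z) − w = 0 is a nonconstant polynomial in z and hence has at least one root by the fundamental theorem of algebra. So p is surjective onto ℂ, omitting no value.

Omitted value: no value.


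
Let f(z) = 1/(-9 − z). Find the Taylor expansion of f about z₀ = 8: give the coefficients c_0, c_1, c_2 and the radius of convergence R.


Let w = z − z₀, so z = z₀ + w.
Then -9 − z = -9 − (z₀ + w) = (-9 − z₀) − w = -17 − w.
f(z) = 1/(-17 − w) = (1/(-17)) · 1/(1 − w/(-17)) = Σ_{n≥0} w^n / (-17)^(n+1).
So c_n = 1/(-17)^(n+1):
  c_0 = 1/(-17)^1 = -1/17.
  c_1 = 1/(-17)^2 = 1/289.
  c_2 = 1/(-17)^3 = -1/4913.
The series is valid for |w/d| < 1, i.e. |z − z₀| < |d|.
Radius of convergence: R = |-9 − z₀| = |-17| = 17 (distance from z₀ to the singularity z = -9).

c_0 = -1/17, c_1 = 1/289, c_2 = -1/4913; R = 17.


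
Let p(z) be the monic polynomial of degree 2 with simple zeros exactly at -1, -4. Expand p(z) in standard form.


The polynomial is p(z) = ∏_{α ∈ S} (z − α), where S = {-1, -4}.
Expanding the product yields: p(z) = z^2 + 5·z + 4.
The resulting polynomial has degree 2 and real coefficients as required.

p(z) = z^2 + 5·z + 4.


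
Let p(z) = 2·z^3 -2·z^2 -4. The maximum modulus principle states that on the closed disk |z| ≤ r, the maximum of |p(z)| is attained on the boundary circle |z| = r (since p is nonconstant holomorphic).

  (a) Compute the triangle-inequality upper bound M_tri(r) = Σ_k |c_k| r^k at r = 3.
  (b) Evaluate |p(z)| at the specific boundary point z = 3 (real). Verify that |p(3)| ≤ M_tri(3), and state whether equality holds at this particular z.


Coefficients: c_0 = -4, c_1 = 0, c_2 = -2, c_3 = 2. Radius r = 3.
Part (a). Triangle bound: M_tri(r) = Σ_k |c_k| r^k
  = |-4|·3^0 + |0|·3^1 + |-2|·3^2 + |2|·3^3
  = 4 + 0 + 18 + 54 = 76.
This bounds M(r) := max_{|z|=r} |p(z)| from above; equality holds iff all terms c_k z^k can be made to align in phase at a single z on |z|=r.
Part (b). At z = 3 (real, on the circle |z| = r):
  p(3) = (-4)·3^0 + (0)·3^1 + (-2)·3^2 + (2)·3^3 = 32.
  |p(3)| = 32.
Check: |p(3)| = 32 ≤ 76 = M_tri(3). ✓ Equality does not hold at z = 3 (the coefficients have mixed signs, so the terms do not all align in phase there).

M_tri(3) = 76; |p(3)| = 32; equality at z=3: no.


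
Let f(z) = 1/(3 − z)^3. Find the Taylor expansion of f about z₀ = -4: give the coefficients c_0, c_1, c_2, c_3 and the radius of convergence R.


Let w = z − z₀, so z = z₀ + w.
Then 3 − z = 3 − (z₀ + w) = (3 − z₀) − w = 7 − w.
f(z) = 1/(7 − w)^3 = (1/(7)^3) · (1 − w/(7))^{−3}.
By the binomial series (1−u)^{−3} = Σ_{n≥0} C(n+2, 2) u^n for |u|<1, with u = w/(7):
  c_n = C(n+2, 2) / (7)^(n+3).
  c_0 = 1/(7)^3 = 1/343.
  c_1 = 3/(7)^4 = 3/2401.
  c_2 = 6/(7)^5 = 6/16807.
  c_3 = 10/(7)^6 = 10/117649.
The series is valid for |w/d| < 1, i.e. |z − z₀| < |d|.
Radius of convergence: R = |3 − z₀| = |7| = 7 (distance from z₀ to the singularity z = 3).

c_0 = 1/343, c_1 = 3/2401, c_2 = 6/16807, c_3 = 10/117649; R = 7.


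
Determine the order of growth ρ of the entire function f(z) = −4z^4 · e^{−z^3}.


M(r) = max_{|z|=r} |-4|·|z|^4·|e^{−z^3}| = 4·r^4 · e^{1r^3} (the factors attain their maxima compatibly on |z|=r). Then log M(r) = log 4 + 4·log r + 1r^3, dominated by the last term, so log log M(r) ~ 3·log r. The polynomial factor -4z^4 contributes only a log r term and does not affect the order. ρ = 3.
Therefore ρ = 3.

Order ρ = 3.
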